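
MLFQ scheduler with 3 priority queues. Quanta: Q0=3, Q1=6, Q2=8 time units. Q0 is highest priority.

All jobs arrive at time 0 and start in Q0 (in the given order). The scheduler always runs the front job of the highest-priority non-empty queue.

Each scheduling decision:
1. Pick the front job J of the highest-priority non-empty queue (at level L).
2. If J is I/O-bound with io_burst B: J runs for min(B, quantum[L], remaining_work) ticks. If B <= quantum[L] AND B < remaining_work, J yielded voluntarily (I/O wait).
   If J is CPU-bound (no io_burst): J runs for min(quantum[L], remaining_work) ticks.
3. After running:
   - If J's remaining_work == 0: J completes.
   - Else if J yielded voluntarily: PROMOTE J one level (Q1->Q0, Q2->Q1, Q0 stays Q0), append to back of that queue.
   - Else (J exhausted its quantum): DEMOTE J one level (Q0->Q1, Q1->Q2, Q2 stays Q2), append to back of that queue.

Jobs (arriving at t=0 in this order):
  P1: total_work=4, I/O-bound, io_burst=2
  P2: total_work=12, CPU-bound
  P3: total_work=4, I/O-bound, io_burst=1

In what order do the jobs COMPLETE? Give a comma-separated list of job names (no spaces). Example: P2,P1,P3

t=0-2: P1@Q0 runs 2, rem=2, I/O yield, promote→Q0. Q0=[P2,P3,P1] Q1=[] Q2=[]
t=2-5: P2@Q0 runs 3, rem=9, quantum used, demote→Q1. Q0=[P3,P1] Q1=[P2] Q2=[]
t=5-6: P3@Q0 runs 1, rem=3, I/O yield, promote→Q0. Q0=[P1,P3] Q1=[P2] Q2=[]
t=6-8: P1@Q0 runs 2, rem=0, completes. Q0=[P3] Q1=[P2] Q2=[]
t=8-9: P3@Q0 runs 1, rem=2, I/O yield, promote→Q0. Q0=[P3] Q1=[P2] Q2=[]
t=9-10: P3@Q0 runs 1, rem=1, I/O yield, promote→Q0. Q0=[P3] Q1=[P2] Q2=[]
t=10-11: P3@Q0 runs 1, rem=0, completes. Q0=[] Q1=[P2] Q2=[]
t=11-17: P2@Q1 runs 6, rem=3, quantum used, demote→Q2. Q0=[] Q1=[] Q2=[P2]
t=17-20: P2@Q2 runs 3, rem=0, completes. Q0=[] Q1=[] Q2=[]

Answer: P1,P3,P2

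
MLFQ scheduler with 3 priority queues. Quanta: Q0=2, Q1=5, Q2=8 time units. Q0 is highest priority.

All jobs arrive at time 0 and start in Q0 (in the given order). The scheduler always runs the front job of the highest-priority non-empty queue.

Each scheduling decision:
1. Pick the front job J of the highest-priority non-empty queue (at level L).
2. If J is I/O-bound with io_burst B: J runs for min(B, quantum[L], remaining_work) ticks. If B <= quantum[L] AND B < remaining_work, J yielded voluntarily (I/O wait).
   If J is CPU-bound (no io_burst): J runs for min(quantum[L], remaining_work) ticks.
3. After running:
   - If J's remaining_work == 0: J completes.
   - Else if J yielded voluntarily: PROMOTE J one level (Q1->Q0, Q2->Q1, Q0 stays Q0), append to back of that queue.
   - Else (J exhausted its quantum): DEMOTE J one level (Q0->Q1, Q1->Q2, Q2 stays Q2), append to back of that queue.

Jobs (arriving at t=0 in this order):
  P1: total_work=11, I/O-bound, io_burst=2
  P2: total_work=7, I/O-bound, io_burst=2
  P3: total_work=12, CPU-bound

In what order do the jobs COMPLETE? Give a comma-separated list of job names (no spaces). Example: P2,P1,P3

t=0-2: P1@Q0 runs 2, rem=9, I/O yield, promote→Q0. Q0=[P2,P3,P1] Q1=[] Q2=[]
t=2-4: P2@Q0 runs 2, rem=5, I/O yield, promote→Q0. Q0=[P3,P1,P2] Q1=[] Q2=[]
t=4-6: P3@Q0 runs 2, rem=10, quantum used, demote→Q1. Q0=[P1,P2] Q1=[P3] Q2=[]
t=6-8: P1@Q0 runs 2, rem=7, I/O yield, promote→Q0. Q0=[P2,P1] Q1=[P3] Q2=[]
t=8-10: P2@Q0 runs 2, rem=3, I/O yield, promote→Q0. Q0=[P1,P2] Q1=[P3] Q2=[]
t=10-12: P1@Q0 runs 2, rem=5, I/O yield, promote→Q0. Q0=[P2,P1] Q1=[P3] Q2=[]
t=12-14: P2@Q0 runs 2, rem=1, I/O yield, promote→Q0. Q0=[P1,P2] Q1=[P3] Q2=[]
t=14-16: P1@Q0 runs 2, rem=3, I/O yield, promote→Q0. Q0=[P2,P1] Q1=[P3] Q2=[]
t=16-17: P2@Q0 runs 1, rem=0, completes. Q0=[P1] Q1=[P3] Q2=[]
t=17-19: P1@Q0 runs 2, rem=1, I/O yield, promote→Q0. Q0=[P1] Q1=[P3] Q2=[]
t=19-20: P1@Q0 runs 1, rem=0, completes. Q0=[] Q1=[P3] Q2=[]
t=20-25: P3@Q1 runs 5, rem=5, quantum used, demote→Q2. Q0=[] Q1=[] Q2=[P3]
t=25-30: P3@Q2 runs 5, rem=0, completes. Q0=[] Q1=[] Q2=[]

Answer: P2,P1,P3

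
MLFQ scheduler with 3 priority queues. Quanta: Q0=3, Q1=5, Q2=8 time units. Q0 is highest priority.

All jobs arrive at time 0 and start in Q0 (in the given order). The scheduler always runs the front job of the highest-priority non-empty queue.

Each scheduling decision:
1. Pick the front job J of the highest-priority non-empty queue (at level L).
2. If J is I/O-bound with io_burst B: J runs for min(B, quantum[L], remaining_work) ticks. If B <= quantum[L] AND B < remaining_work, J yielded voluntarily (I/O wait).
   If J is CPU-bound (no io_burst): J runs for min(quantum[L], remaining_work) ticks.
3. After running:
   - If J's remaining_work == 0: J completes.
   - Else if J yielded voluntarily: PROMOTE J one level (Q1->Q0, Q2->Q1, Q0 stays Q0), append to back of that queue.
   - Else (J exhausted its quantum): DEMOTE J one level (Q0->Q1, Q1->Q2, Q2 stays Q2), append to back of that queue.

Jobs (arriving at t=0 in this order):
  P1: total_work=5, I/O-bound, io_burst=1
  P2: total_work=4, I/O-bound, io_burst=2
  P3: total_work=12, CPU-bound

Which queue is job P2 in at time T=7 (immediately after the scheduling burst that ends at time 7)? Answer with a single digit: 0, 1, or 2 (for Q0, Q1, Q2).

t=0-1: P1@Q0 runs 1, rem=4, I/O yield, promote→Q0. Q0=[P2,P3,P1] Q1=[] Q2=[]
t=1-3: P2@Q0 runs 2, rem=2, I/O yield, promote→Q0. Q0=[P3,P1,P2] Q1=[] Q2=[]
t=3-6: P3@Q0 runs 3, rem=9, quantum used, demote→Q1. Q0=[P1,P2] Q1=[P3] Q2=[]
t=6-7: P1@Q0 runs 1, rem=3, I/O yield, promote→Q0. Q0=[P2,P1] Q1=[P3] Q2=[]
t=7-9: P2@Q0 runs 2, rem=0, completes. Q0=[P1] Q1=[P3] Q2=[]
t=9-10: P1@Q0 runs 1, rem=2, I/O yield, promote→Q0. Q0=[P1] Q1=[P3] Q2=[]
t=10-11: P1@Q0 runs 1, rem=1, I/O yield, promote→Q0. Q0=[P1] Q1=[P3] Q2=[]
t=11-12: P1@Q0 runs 1, rem=0, completes. Q0=[] Q1=[P3] Q2=[]
t=12-17: P3@Q1 runs 5, rem=4, quantum used, demote→Q2. Q0=[] Q1=[] Q2=[P3]
t=17-21: P3@Q2 runs 4, rem=0, completes. Q0=[] Q1=[] Q2=[]

Answer: 0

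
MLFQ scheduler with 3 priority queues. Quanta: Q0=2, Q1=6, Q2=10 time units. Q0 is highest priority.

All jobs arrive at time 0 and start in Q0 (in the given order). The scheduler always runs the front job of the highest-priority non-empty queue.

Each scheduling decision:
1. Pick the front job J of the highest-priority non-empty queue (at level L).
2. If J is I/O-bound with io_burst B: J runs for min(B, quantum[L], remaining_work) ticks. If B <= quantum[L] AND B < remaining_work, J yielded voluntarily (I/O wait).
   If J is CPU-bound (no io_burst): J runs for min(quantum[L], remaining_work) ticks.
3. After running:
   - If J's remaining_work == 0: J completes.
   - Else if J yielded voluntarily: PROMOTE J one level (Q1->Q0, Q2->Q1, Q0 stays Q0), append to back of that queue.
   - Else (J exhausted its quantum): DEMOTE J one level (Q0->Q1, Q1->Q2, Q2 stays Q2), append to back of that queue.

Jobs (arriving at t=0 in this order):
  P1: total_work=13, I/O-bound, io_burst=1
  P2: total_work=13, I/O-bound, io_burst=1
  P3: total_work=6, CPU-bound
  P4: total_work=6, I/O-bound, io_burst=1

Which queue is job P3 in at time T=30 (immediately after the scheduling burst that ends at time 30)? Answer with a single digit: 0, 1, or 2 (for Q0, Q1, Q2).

Answer: 1

Derivation:
t=0-1: P1@Q0 runs 1, rem=12, I/O yield, promote→Q0. Q0=[P2,P3,P4,P1] Q1=[] Q2=[]
t=1-2: P2@Q0 runs 1, rem=12, I/O yield, promote→Q0. Q0=[P3,P4,P1,P2] Q1=[] Q2=[]
t=2-4: P3@Q0 runs 2, rem=4, quantum used, demote→Q1. Q0=[P4,P1,P2] Q1=[P3] Q2=[]
t=4-5: P4@Q0 runs 1, rem=5, I/O yield, promote→Q0. Q0=[P1,P2,P4] Q1=[P3] Q2=[]
t=5-6: P1@Q0 runs 1, rem=11, I/O yield, promote→Q0. Q0=[P2,P4,P1] Q1=[P3] Q2=[]
t=6-7: P2@Q0 runs 1, rem=11, I/O yield, promote→Q0. Q0=[P4,P1,P2] Q1=[P3] Q2=[]
t=7-8: P4@Q0 runs 1, rem=4, I/O yield, promote→Q0. Q0=[P1,P2,P4] Q1=[P3] Q2=[]
t=8-9: P1@Q0 runs 1, rem=10, I/O yield, promote→Q0. Q0=[P2,P4,P1] Q1=[P3] Q2=[]
t=9-10: P2@Q0 runs 1, rem=10, I/O yield, promote→Q0. Q0=[P4,P1,P2] Q1=[P3] Q2=[]
t=10-11: P4@Q0 runs 1, rem=3, I/O yield, promote→Q0. Q0=[P1,P2,P4] Q1=[P3] Q2=[]
t=11-12: P1@Q0 runs 1, rem=9, I/O yield, promote→Q0. Q0=[P2,P4,P1] Q1=[P3] Q2=[]
t=12-13: P2@Q0 runs 1, rem=9, I/O yield, promote→Q0. Q0=[P4,P1,P2] Q1=[P3] Q2=[]
t=13-14: P4@Q0 runs 1, rem=2, I/O yield, promote→Q0. Q0=[P1,P2,P4] Q1=[P3] Q2=[]
t=14-15: P1@Q0 runs 1, rem=8, I/O yield, promote→Q0. Q0=[P2,P4,P1] Q1=[P3] Q2=[]
t=15-16: P2@Q0 runs 1, rem=8, I/O yield, promote→Q0. Q0=[P4,P1,P2] Q1=[P3] Q2=[]
t=16-17: P4@Q0 runs 1, rem=1, I/O yield, promote→Q0. Q0=[P1,P2,P4] Q1=[P3] Q2=[]
t=17-18: P1@Q0 runs 1, rem=7, I/O yield, promote→Q0. Q0=[P2,P4,P1] Q1=[P3] Q2=[]
t=18-19: P2@Q0 runs 1, rem=7, I/O yield, promote→Q0. Q0=[P4,P1,P2] Q1=[P3] Q2=[]
t=19-20: P4@Q0 runs 1, rem=0, completes. Q0=[P1,P2] Q1=[P3] Q2=[]
t=20-21: P1@Q0 runs 1, rem=6, I/O yield, promote→Q0. Q0=[P2,P1] Q1=[P3] Q2=[]
t=21-22: P2@Q0 runs 1, rem=6, I/O yield, promote→Q0. Q0=[P1,P2] Q1=[P3] Q2=[]
t=22-23: P1@Q0 runs 1, rem=5, I/O yield, promote→Q0. Q0=[P2,P1] Q1=[P3] Q2=[]
t=23-24: P2@Q0 runs 1, rem=5, I/O yield, promote→Q0. Q0=[P1,P2] Q1=[P3] Q2=[]
t=24-25: P1@Q0 runs 1, rem=4, I/O yield, promote→Q0. Q0=[P2,P1] Q1=[P3] Q2=[]
t=25-26: P2@Q0 runs 1, rem=4, I/O yield, promote→Q0. Q0=[P1,P2] Q1=[P3] Q2=[]
t=26-27: P1@Q0 runs 1, rem=3, I/O yield, promote→Q0. Q0=[P2,P1] Q1=[P3] Q2=[]
t=27-28: P2@Q0 runs 1, rem=3, I/O yield, promote→Q0. Q0=[P1,P2] Q1=[P3] Q2=[]
t=28-29: P1@Q0 runs 1, rem=2, I/O yield, promote→Q0. Q0=[P2,P1] Q1=[P3] Q2=[]
t=29-30: P2@Q0 runs 1, rem=2, I/O yield, promote→Q0. Q0=[P1,P2] Q1=[P3] Q2=[]
t=30-31: P1@Q0 runs 1, rem=1, I/O yield, promote→Q0. Q0=[P2,P1] Q1=[P3] Q2=[]
t=31-32: P2@Q0 runs 1, rem=1, I/O yield, promote→Q0. Q0=[P1,P2] Q1=[P3] Q2=[]
t=32-33: P1@Q0 runs 1, rem=0, completes. Q0=[P2] Q1=[P3] Q2=[]
t=33-34: P2@Q0 runs 1, rem=0, completes. Q0=[] Q1=[P3] Q2=[]
t=34-38: P3@Q1 runs 4, rem=0, completes. Q0=[] Q1=[] Q2=[]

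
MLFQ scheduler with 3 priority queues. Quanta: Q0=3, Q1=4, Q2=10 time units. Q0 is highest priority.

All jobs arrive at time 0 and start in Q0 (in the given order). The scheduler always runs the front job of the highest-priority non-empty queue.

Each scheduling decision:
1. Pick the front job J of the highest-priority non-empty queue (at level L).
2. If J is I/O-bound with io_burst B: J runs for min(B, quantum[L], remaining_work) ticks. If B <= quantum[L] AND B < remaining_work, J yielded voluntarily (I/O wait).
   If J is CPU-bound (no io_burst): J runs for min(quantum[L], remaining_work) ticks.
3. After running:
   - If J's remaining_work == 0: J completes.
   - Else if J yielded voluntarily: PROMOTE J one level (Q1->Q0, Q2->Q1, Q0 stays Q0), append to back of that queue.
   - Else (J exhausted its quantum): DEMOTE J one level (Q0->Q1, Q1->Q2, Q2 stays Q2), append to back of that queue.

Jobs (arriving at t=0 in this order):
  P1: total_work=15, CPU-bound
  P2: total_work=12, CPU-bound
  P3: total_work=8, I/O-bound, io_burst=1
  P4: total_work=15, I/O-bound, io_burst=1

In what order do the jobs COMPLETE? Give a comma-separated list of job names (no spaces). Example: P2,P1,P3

Answer: P3,P4,P1,P2

Derivation:
t=0-3: P1@Q0 runs 3, rem=12, quantum used, demote→Q1. Q0=[P2,P3,P4] Q1=[P1] Q2=[]
t=3-6: P2@Q0 runs 3, rem=9, quantum used, demote→Q1. Q0=[P3,P4] Q1=[P1,P2] Q2=[]
t=6-7: P3@Q0 runs 1, rem=7, I/O yield, promote→Q0. Q0=[P4,P3] Q1=[P1,P2] Q2=[]
t=7-8: P4@Q0 runs 1, rem=14, I/O yield, promote→Q0. Q0=[P3,P4] Q1=[P1,P2] Q2=[]
t=8-9: P3@Q0 runs 1, rem=6, I/O yield, promote→Q0. Q0=[P4,P3] Q1=[P1,P2] Q2=[]
t=9-10: P4@Q0 runs 1, rem=13, I/O yield, promote→Q0. Q0=[P3,P4] Q1=[P1,P2] Q2=[]
t=10-11: P3@Q0 runs 1, rem=5, I/O yield, promote→Q0. Q0=[P4,P3] Q1=[P1,P2] Q2=[]
t=11-12: P4@Q0 runs 1, rem=12, I/O yield, promote→Q0. Q0=[P3,P4] Q1=[P1,P2] Q2=[]
t=12-13: P3@Q0 runs 1, rem=4, I/O yield, promote→Q0. Q0=[P4,P3] Q1=[P1,P2] Q2=[]
t=13-14: P4@Q0 runs 1, rem=11, I/O yield, promote→Q0. Q0=[P3,P4] Q1=[P1,P2] Q2=[]
t=14-15: P3@Q0 runs 1, rem=3, I/O yield, promote→Q0. Q0=[P4,P3] Q1=[P1,P2] Q2=[]
t=15-16: P4@Q0 runs 1, rem=10, I/O yield, promote→Q0. Q0=[P3,P4] Q1=[P1,P2] Q2=[]
t=16-17: P3@Q0 runs 1, rem=2, I/O yield, promote→Q0. Q0=[P4,P3] Q1=[P1,P2] Q2=[]
t=17-18: P4@Q0 runs 1, rem=9, I/O yield, promote→Q0. Q0=[P3,P4] Q1=[P1,P2] Q2=[]
t=18-19: P3@Q0 runs 1, rem=1, I/O yield, promote→Q0. Q0=[P4,P3] Q1=[P1,P2] Q2=[]
t=19-20: P4@Q0 runs 1, rem=8, I/O yield, promote→Q0. Q0=[P3,P4] Q1=[P1,P2] Q2=[]
t=20-21: P3@Q0 runs 1, rem=0, completes. Q0=[P4] Q1=[P1,P2] Q2=[]
t=21-22: P4@Q0 runs 1, rem=7, I/O yield, promote→Q0. Q0=[P4] Q1=[P1,P2] Q2=[]
t=22-23: P4@Q0 runs 1, rem=6, I/O yield, promote→Q0. Q0=[P4] Q1=[P1,P2] Q2=[]
t=23-24: P4@Q0 runs 1, rem=5, I/O yield, promote→Q0. Q0=[P4] Q1=[P1,P2] Q2=[]
t=24-25: P4@Q0 runs 1, rem=4, I/O yield, promote→Q0. Q0=[P4] Q1=[P1,P2] Q2=[]
t=25-26: P4@Q0 runs 1, rem=3, I/O yield, promote→Q0. Q0=[P4] Q1=[P1,P2] Q2=[]
t=26-27: P4@Q0 runs 1, rem=2, I/O yield, promote→Q0. Q0=[P4] Q1=[P1,P2] Q2=[]
t=27-28: P4@Q0 runs 1, rem=1, I/O yield, promote→Q0. Q0=[P4] Q1=[P1,P2] Q2=[]
t=28-29: P4@Q0 runs 1, rem=0, completes. Q0=[] Q1=[P1,P2] Q2=[]
t=29-33: P1@Q1 runs 4, rem=8, quantum used, demote→Q2. Q0=[] Q1=[P2] Q2=[P1]
t=33-37: P2@Q1 runs 4, rem=5, quantum used, demote→Q2. Q0=[] Q1=[] Q2=[P1,P2]
t=37-45: P1@Q2 runs 8, rem=0, completes. Q0=[] Q1=[] Q2=[P2]
t=45-50: P2@Q2 runs 5, rem=0, completes. Q0=[] Q1=[] Q2=[]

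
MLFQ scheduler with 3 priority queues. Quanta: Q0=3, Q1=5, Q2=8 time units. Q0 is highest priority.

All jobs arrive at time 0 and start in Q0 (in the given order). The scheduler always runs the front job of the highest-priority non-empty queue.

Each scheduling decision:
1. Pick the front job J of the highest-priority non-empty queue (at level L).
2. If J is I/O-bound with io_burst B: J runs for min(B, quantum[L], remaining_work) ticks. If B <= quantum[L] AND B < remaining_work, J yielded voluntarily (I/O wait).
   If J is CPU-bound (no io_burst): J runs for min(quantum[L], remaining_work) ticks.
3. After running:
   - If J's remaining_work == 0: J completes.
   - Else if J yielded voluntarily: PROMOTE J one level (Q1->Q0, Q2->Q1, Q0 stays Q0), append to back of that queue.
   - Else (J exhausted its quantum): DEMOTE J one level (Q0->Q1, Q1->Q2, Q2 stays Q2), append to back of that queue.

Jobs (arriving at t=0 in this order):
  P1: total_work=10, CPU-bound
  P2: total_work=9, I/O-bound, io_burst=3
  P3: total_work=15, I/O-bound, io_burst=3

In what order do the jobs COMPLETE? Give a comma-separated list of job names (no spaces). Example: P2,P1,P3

t=0-3: P1@Q0 runs 3, rem=7, quantum used, demote→Q1. Q0=[P2,P3] Q1=[P1] Q2=[]
t=3-6: P2@Q0 runs 3, rem=6, I/O yield, promote→Q0. Q0=[P3,P2] Q1=[P1] Q2=[]
t=6-9: P3@Q0 runs 3, rem=12, I/O yield, promote→Q0. Q0=[P2,P3] Q1=[P1] Q2=[]
t=9-12: P2@Q0 runs 3, rem=3, I/O yield, promote→Q0. Q0=[P3,P2] Q1=[P1] Q2=[]
t=12-15: P3@Q0 runs 3, rem=9, I/O yield, promote→Q0. Q0=[P2,P3] Q1=[P1] Q2=[]
t=15-18: P2@Q0 runs 3, rem=0, completes. Q0=[P3] Q1=[P1] Q2=[]
t=18-21: P3@Q0 runs 3, rem=6, I/O yield, promote→Q0. Q0=[P3] Q1=[P1] Q2=[]
t=21-24: P3@Q0 runs 3, rem=3, I/O yield, promote→Q0. Q0=[P3] Q1=[P1] Q2=[]
t=24-27: P3@Q0 runs 3, rem=0, completes. Q0=[] Q1=[P1] Q2=[]
t=27-32: P1@Q1 runs 5, rem=2, quantum used, demote→Q2. Q0=[] Q1=[] Q2=[P1]
t=32-34: P1@Q2 runs 2, rem=0, completes. Q0=[] Q1=[] Q2=[]

Answer: P2,P3,P1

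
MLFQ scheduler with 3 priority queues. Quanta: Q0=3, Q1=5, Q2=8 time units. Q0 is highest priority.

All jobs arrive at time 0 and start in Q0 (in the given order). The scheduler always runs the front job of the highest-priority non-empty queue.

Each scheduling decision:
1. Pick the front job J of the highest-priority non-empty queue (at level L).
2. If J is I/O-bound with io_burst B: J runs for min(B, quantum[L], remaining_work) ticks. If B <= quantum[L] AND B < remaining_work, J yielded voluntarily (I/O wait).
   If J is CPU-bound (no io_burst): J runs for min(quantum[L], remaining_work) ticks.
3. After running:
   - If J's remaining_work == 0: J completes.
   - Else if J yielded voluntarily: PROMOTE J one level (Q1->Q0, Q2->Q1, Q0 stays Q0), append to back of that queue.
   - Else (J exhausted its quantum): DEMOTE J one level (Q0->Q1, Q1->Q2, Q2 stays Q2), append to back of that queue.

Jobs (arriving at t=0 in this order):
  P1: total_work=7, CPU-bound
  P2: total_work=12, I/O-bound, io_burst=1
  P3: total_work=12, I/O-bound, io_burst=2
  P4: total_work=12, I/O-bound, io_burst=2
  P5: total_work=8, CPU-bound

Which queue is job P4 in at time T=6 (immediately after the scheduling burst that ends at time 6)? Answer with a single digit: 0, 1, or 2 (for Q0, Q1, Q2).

t=0-3: P1@Q0 runs 3, rem=4, quantum used, demote→Q1. Q0=[P2,P3,P4,P5] Q1=[P1] Q2=[]
t=3-4: P2@Q0 runs 1, rem=11, I/O yield, promote→Q0. Q0=[P3,P4,P5,P2] Q1=[P1] Q2=[]
t=4-6: P3@Q0 runs 2, rem=10, I/O yield, promote→Q0. Q0=[P4,P5,P2,P3] Q1=[P1] Q2=[]
t=6-8: P4@Q0 runs 2, rem=10, I/O yield, promote→Q0. Q0=[P5,P2,P3,P4] Q1=[P1] Q2=[]
t=8-11: P5@Q0 runs 3, rem=5, quantum used, demote→Q1. Q0=[P2,P3,P4] Q1=[P1,P5] Q2=[]
t=11-12: P2@Q0 runs 1, rem=10, I/O yield, promote→Q0. Q0=[P3,P4,P2] Q1=[P1,P5] Q2=[]
t=12-14: P3@Q0 runs 2, rem=8, I/O yield, promote→Q0. Q0=[P4,P2,P3] Q1=[P1,P5] Q2=[]
t=14-16: P4@Q0 runs 2, rem=8, I/O yield, promote→Q0. Q0=[P2,P3,P4] Q1=[P1,P5] Q2=[]
t=16-17: P2@Q0 runs 1, rem=9, I/O yield, promote→Q0. Q0=[P3,P4,P2] Q1=[P1,P5] Q2=[]
t=17-19: P3@Q0 runs 2, rem=6, I/O yield, promote→Q0. Q0=[P4,P2,P3] Q1=[P1,P5] Q2=[]
t=19-21: P4@Q0 runs 2, rem=6, I/O yield, promote→Q0. Q0=[P2,P3,P4] Q1=[P1,P5] Q2=[]
t=21-22: P2@Q0 runs 1, rem=8, I/O yield, promote→Q0. Q0=[P3,P4,P2] Q1=[P1,P5] Q2=[]
t=22-24: P3@Q0 runs 2, rem=4, I/O yield, promote→Q0. Q0=[P4,P2,P3] Q1=[P1,P5] Q2=[]
t=24-26: P4@Q0 runs 2, rem=4, I/O yield, promote→Q0. Q0=[P2,P3,P4] Q1=[P1,P5] Q2=[]
t=26-27: P2@Q0 runs 1, rem=7, I/O yield, promote→Q0. Q0=[P3,P4,P2] Q1=[P1,P5] Q2=[]
t=27-29: P3@Q0 runs 2, rem=2, I/O yield, promote→Q0. Q0=[P4,P2,P3] Q1=[P1,P5] Q2=[]
t=29-31: P4@Q0 runs 2, rem=2, I/O yield, promote→Q0. Q0=[P2,P3,P4] Q1=[P1,P5] Q2=[]
t=31-32: P2@Q0 runs 1, rem=6, I/O yield, promote→Q0. Q0=[P3,P4,P2] Q1=[P1,P5] Q2=[]
t=32-34: P3@Q0 runs 2, rem=0, completes. Q0=[P4,P2] Q1=[P1,P5] Q2=[]
t=34-36: P4@Q0 runs 2, rem=0, completes. Q0=[P2] Q1=[P1,P5] Q2=[]
t=36-37: P2@Q0 runs 1, rem=5, I/O yield, promote→Q0. Q0=[P2] Q1=[P1,P5] Q2=[]
t=37-38: P2@Q0 runs 1, rem=4, I/O yield, promote→Q0. Q0=[P2] Q1=[P1,P5] Q2=[]
t=38-39: P2@Q0 runs 1, rem=3, I/O yield, promote→Q0. Q0=[P2] Q1=[P1,P5] Q2=[]
t=39-40: P2@Q0 runs 1, rem=2, I/O yield, promote→Q0. Q0=[P2] Q1=[P1,P5] Q2=[]
t=40-41: P2@Q0 runs 1, rem=1, I/O yield, promote→Q0. Q0=[P2] Q1=[P1,P5] Q2=[]
t=41-42: P2@Q0 runs 1, rem=0, completes. Q0=[] Q1=[P1,P5] Q2=[]
t=42-46: P1@Q1 runs 4, rem=0, completes. Q0=[] Q1=[P5] Q2=[]
t=46-51: P5@Q1 runs 5, rem=0, completes. Q0=[] Q1=[] Q2=[]

Answer: 0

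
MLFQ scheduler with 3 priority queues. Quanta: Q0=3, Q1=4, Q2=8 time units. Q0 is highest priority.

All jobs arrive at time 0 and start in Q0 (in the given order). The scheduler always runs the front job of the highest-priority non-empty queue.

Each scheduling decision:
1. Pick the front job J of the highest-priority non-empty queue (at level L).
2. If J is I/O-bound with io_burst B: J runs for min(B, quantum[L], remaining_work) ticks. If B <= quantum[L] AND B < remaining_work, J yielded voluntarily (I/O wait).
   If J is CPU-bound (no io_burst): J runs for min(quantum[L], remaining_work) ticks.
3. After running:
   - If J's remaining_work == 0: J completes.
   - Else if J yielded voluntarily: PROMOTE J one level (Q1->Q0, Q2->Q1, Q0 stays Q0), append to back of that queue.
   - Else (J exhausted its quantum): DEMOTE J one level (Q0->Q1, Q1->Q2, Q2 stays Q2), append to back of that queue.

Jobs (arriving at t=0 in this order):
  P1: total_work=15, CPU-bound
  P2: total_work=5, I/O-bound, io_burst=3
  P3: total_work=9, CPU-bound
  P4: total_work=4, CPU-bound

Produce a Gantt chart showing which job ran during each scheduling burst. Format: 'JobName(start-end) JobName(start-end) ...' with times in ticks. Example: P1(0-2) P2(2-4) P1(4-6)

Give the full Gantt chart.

Answer: P1(0-3) P2(3-6) P3(6-9) P4(9-12) P2(12-14) P1(14-18) P3(18-22) P4(22-23) P1(23-31) P3(31-33)

Derivation:
t=0-3: P1@Q0 runs 3, rem=12, quantum used, demote→Q1. Q0=[P2,P3,P4] Q1=[P1] Q2=[]
t=3-6: P2@Q0 runs 3, rem=2, I/O yield, promote→Q0. Q0=[P3,P4,P2] Q1=[P1] Q2=[]
t=6-9: P3@Q0 runs 3, rem=6, quantum used, demote→Q1. Q0=[P4,P2] Q1=[P1,P3] Q2=[]
t=9-12: P4@Q0 runs 3, rem=1, quantum used, demote→Q1. Q0=[P2] Q1=[P1,P3,P4] Q2=[]
t=12-14: P2@Q0 runs 2, rem=0, completes. Q0=[] Q1=[P1,P3,P4] Q2=[]
t=14-18: P1@Q1 runs 4, rem=8, quantum used, demote→Q2. Q0=[] Q1=[P3,P4] Q2=[P1]
t=18-22: P3@Q1 runs 4, rem=2, quantum used, demote→Q2. Q0=[] Q1=[P4] Q2=[P1,P3]
t=22-23: P4@Q1 runs 1, rem=0, completes. Q0=[] Q1=[] Q2=[P1,P3]
t=23-31: P1@Q2 runs 8, rem=0, completes. Q0=[] Q1=[] Q2=[P3]
t=31-33: P3@Q2 runs 2, rem=0, completes. Q0=[] Q1=[] Q2=[]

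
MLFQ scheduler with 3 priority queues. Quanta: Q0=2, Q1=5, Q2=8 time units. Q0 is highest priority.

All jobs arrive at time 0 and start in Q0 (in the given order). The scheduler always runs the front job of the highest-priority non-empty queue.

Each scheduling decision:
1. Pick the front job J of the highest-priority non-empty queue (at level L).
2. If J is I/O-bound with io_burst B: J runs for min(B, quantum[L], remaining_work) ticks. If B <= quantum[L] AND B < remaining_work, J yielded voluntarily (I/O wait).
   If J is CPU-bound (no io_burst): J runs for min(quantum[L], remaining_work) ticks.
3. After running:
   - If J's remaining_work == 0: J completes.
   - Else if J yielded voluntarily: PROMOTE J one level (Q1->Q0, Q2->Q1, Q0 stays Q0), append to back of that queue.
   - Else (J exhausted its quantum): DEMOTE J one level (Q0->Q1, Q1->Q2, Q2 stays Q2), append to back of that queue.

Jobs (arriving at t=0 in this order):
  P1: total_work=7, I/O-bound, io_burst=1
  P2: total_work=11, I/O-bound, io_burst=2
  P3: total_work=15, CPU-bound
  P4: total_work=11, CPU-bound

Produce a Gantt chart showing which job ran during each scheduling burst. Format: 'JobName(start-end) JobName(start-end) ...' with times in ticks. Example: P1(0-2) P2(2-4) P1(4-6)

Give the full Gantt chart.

t=0-1: P1@Q0 runs 1, rem=6, I/O yield, promote→Q0. Q0=[P2,P3,P4,P1] Q1=[] Q2=[]
t=1-3: P2@Q0 runs 2, rem=9, I/O yield, promote→Q0. Q0=[P3,P4,P1,P2] Q1=[] Q2=[]
t=3-5: P3@Q0 runs 2, rem=13, quantum used, demote→Q1. Q0=[P4,P1,P2] Q1=[P3] Q2=[]
t=5-7: P4@Q0 runs 2, rem=9, quantum used, demote→Q1. Q0=[P1,P2] Q1=[P3,P4] Q2=[]
t=7-8: P1@Q0 runs 1, rem=5, I/O yield, promote→Q0. Q0=[P2,P1] Q1=[P3,P4] Q2=[]
t=8-10: P2@Q0 runs 2, rem=7, I/O yield, promote→Q0. Q0=[P1,P2] Q1=[P3,P4] Q2=[]
t=10-11: P1@Q0 runs 1, rem=4, I/O yield, promote→Q0. Q0=[P2,P1] Q1=[P3,P4] Q2=[]
t=11-13: P2@Q0 runs 2, rem=5, I/O yield, promote→Q0. Q0=[P1,P2] Q1=[P3,P4] Q2=[]
t=13-14: P1@Q0 runs 1, rem=3, I/O yield, promote→Q0. Q0=[P2,P1] Q1=[P3,P4] Q2=[]
t=14-16: P2@Q0 runs 2, rem=3, I/O yield, promote→Q0. Q0=[P1,P2] Q1=[P3,P4] Q2=[]
t=16-17: P1@Q0 runs 1, rem=2, I/O yield, promote→Q0. Q0=[P2,P1] Q1=[P3,P4] Q2=[]
t=17-19: P2@Q0 runs 2, rem=1, I/O yield, promote→Q0. Q0=[P1,P2] Q1=[P3,P4] Q2=[]
t=19-20: P1@Q0 runs 1, rem=1, I/O yield, promote→Q0. Q0=[P2,P1] Q1=[P3,P4] Q2=[]
t=20-21: P2@Q0 runs 1, rem=0, completes. Q0=[P1] Q1=[P3,P4] Q2=[]
t=21-22: P1@Q0 runs 1, rem=0, completes. Q0=[] Q1=[P3,P4] Q2=[]
t=22-27: P3@Q1 runs 5, rem=8, quantum used, demote→Q2. Q0=[] Q1=[P4] Q2=[P3]
t=27-32: P4@Q1 runs 5, rem=4, quantum used, demote→Q2. Q0=[] Q1=[] Q2=[P3,P4]
t=32-40: P3@Q2 runs 8, rem=0, completes. Q0=[] Q1=[] Q2=[P4]
t=40-44: P4@Q2 runs 4, rem=0, completes. Q0=[] Q1=[] Q2=[]

Answer: P1(0-1) P2(1-3) P3(3-5) P4(5-7) P1(7-8) P2(8-10) P1(10-11) P2(11-13) P1(13-14) P2(14-16) P1(16-17) P2(17-19) P1(19-20) P2(20-21) P1(21-22) P3(22-27) P4(27-32) P3(32-40) P4(40-44)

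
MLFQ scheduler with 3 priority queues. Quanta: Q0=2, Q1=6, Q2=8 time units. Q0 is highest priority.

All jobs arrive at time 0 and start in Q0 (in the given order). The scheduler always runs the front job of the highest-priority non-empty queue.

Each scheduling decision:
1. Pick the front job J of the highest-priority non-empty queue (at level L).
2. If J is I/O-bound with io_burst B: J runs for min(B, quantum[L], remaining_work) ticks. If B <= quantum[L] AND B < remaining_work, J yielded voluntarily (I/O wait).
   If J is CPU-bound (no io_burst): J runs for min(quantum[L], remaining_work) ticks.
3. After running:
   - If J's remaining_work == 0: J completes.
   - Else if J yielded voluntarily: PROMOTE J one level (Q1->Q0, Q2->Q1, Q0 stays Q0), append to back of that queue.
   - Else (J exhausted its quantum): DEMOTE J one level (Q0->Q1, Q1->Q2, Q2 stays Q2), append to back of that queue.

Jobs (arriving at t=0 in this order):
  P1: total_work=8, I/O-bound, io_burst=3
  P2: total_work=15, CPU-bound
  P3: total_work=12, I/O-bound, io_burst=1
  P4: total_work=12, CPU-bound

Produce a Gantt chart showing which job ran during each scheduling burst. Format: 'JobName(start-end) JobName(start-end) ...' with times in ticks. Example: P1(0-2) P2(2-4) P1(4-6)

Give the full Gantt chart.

t=0-2: P1@Q0 runs 2, rem=6, quantum used, demote→Q1. Q0=[P2,P3,P4] Q1=[P1] Q2=[]
t=2-4: P2@Q0 runs 2, rem=13, quantum used, demote→Q1. Q0=[P3,P4] Q1=[P1,P2] Q2=[]
t=4-5: P3@Q0 runs 1, rem=11, I/O yield, promote→Q0. Q0=[P4,P3] Q1=[P1,P2] Q2=[]
t=5-7: P4@Q0 runs 2, rem=10, quantum used, demote→Q1. Q0=[P3] Q1=[P1,P2,P4] Q2=[]
t=7-8: P3@Q0 runs 1, rem=10, I/O yield, promote→Q0. Q0=[P3] Q1=[P1,P2,P4] Q2=[]
t=8-9: P3@Q0 runs 1, rem=9, I/O yield, promote→Q0. Q0=[P3] Q1=[P1,P2,P4] Q2=[]
t=9-10: P3@Q0 runs 1, rem=8, I/O yield, promote→Q0. Q0=[P3] Q1=[P1,P2,P4] Q2=[]
t=10-11: P3@Q0 runs 1, rem=7, I/O yield, promote→Q0. Q0=[P3] Q1=[P1,P2,P4] Q2=[]
t=11-12: P3@Q0 runs 1, rem=6, I/O yield, promote→Q0. Q0=[P3] Q1=[P1,P2,P4] Q2=[]
t=12-13: P3@Q0 runs 1, rem=5, I/O yield, promote→Q0. Q0=[P3] Q1=[P1,P2,P4] Q2=[]
t=13-14: P3@Q0 runs 1, rem=4, I/O yield, promote→Q0. Q0=[P3] Q1=[P1,P2,P4] Q2=[]
t=14-15: P3@Q0 runs 1, rem=3, I/O yield, promote→Q0. Q0=[P3] Q1=[P1,P2,P4] Q2=[]
t=15-16: P3@Q0 runs 1, rem=2, I/O yield, promote→Q0. Q0=[P3] Q1=[P1,P2,P4] Q2=[]
t=16-17: P3@Q0 runs 1, rem=1, I/O yield, promote→Q0. Q0=[P3] Q1=[P1,P2,P4] Q2=[]
t=17-18: P3@Q0 runs 1, rem=0, completes. Q0=[] Q1=[P1,P2,P4] Q2=[]
t=18-21: P1@Q1 runs 3, rem=3, I/O yield, promote→Q0. Q0=[P1] Q1=[P2,P4] Q2=[]
t=21-23: P1@Q0 runs 2, rem=1, quantum used, demote→Q1. Q0=[] Q1=[P2,P4,P1] Q2=[]
t=23-29: P2@Q1 runs 6, rem=7, quantum used, demote→Q2. Q0=[] Q1=[P4,P1] Q2=[P2]
t=29-35: P4@Q1 runs 6, rem=4, quantum used, demote→Q2. Q0=[] Q1=[P1] Q2=[P2,P4]
t=35-36: P1@Q1 runs 1, rem=0, completes. Q0=[] Q1=[] Q2=[P2,P4]
t=36-43: P2@Q2 runs 7, rem=0, completes. Q0=[] Q1=[] Q2=[P4]
t=43-47: P4@Q2 runs 4, rem=0, completes. Q0=[] Q1=[] Q2=[]

Answer: P1(0-2) P2(2-4) P3(4-5) P4(5-7) P3(7-8) P3(8-9) P3(9-10) P3(10-11) P3(11-12) P3(12-13) P3(13-14) P3(14-15) P3(15-16) P3(16-17) P3(17-18) P1(18-21) P1(21-23) P2(23-29) P4(29-35) P1(35-36) P2(36-43) P4(43-47)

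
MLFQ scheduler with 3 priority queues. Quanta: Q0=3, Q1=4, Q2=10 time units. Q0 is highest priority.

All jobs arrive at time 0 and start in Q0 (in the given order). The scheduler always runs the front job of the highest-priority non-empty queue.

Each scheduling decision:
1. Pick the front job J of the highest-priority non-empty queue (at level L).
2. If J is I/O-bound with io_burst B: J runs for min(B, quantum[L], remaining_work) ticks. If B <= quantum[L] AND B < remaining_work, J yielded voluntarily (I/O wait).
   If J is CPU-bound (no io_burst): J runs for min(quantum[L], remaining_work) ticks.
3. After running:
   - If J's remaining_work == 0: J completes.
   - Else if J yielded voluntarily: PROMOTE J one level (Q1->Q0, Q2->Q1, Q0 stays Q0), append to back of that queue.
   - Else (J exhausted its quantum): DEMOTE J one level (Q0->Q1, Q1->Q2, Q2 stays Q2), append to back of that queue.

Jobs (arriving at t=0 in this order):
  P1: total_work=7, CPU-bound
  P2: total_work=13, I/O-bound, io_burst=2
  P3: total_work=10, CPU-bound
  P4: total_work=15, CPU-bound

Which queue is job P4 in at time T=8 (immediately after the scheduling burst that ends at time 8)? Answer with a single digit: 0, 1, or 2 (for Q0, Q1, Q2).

Answer: 0

Derivation:
t=0-3: P1@Q0 runs 3, rem=4, quantum used, demote→Q1. Q0=[P2,P3,P4] Q1=[P1] Q2=[]
t=3-5: P2@Q0 runs 2, rem=11, I/O yield, promote→Q0. Q0=[P3,P4,P2] Q1=[P1] Q2=[]
t=5-8: P3@Q0 runs 3, rem=7, quantum used, demote→Q1. Q0=[P4,P2] Q1=[P1,P3] Q2=[]
t=8-11: P4@Q0 runs 3, rem=12, quantum used, demote→Q1. Q0=[P2] Q1=[P1,P3,P4] Q2=[]
t=11-13: P2@Q0 runs 2, rem=9, I/O yield, promote→Q0. Q0=[P2] Q1=[P1,P3,P4] Q2=[]
t=13-15: P2@Q0 runs 2, rem=7, I/O yield, promote→Q0. Q0=[P2] Q1=[P1,P3,P4] Q2=[]
t=15-17: P2@Q0 runs 2, rem=5, I/O yield, promote→Q0. Q0=[P2] Q1=[P1,P3,P4] Q2=[]
t=17-19: P2@Q0 runs 2, rem=3, I/O yield, promote→Q0. Q0=[P2] Q1=[P1,P3,P4] Q2=[]
t=19-21: P2@Q0 runs 2, rem=1, I/O yield, promote→Q0. Q0=[P2] Q1=[P1,P3,P4] Q2=[]
t=21-22: P2@Q0 runs 1, rem=0, completes. Q0=[] Q1=[P1,P3,P4] Q2=[]
t=22-26: P1@Q1 runs 4, rem=0, completes. Q0=[] Q1=[P3,P4] Q2=[]
t=26-30: P3@Q1 runs 4, rem=3, quantum used, demote→Q2. Q0=[] Q1=[P4] Q2=[P3]
t=30-34: P4@Q1 runs 4, rem=8, quantum used, demote→Q2. Q0=[] Q1=[] Q2=[P3,P4]
t=34-37: P3@Q2 runs 3, rem=0, completes. Q0=[] Q1=[] Q2=[P4]
t=37-45: P4@Q2 runs 8, rem=0, completes. Q0=[] Q1=[] Q2=[]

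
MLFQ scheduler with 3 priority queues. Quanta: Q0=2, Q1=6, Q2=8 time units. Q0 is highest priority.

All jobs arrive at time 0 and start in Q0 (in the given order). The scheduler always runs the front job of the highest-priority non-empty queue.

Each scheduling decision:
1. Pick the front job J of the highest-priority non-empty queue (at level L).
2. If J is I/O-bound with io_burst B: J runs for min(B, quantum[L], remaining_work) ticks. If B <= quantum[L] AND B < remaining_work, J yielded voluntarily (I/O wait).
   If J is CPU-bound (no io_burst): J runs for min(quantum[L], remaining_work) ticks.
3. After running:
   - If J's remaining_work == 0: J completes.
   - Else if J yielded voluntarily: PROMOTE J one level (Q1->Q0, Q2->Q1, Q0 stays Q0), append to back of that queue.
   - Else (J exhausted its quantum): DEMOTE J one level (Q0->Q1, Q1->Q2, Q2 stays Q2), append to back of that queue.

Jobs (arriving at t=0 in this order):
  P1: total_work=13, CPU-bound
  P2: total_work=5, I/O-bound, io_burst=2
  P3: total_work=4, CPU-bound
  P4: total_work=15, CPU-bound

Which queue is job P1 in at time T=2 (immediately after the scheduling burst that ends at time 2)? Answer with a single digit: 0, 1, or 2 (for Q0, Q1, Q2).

Answer: 1

Derivation:
t=0-2: P1@Q0 runs 2, rem=11, quantum used, demote→Q1. Q0=[P2,P3,P4] Q1=[P1] Q2=[]
t=2-4: P2@Q0 runs 2, rem=3, I/O yield, promote→Q0. Q0=[P3,P4,P2] Q1=[P1] Q2=[]
t=4-6: P3@Q0 runs 2, rem=2, quantum used, demote→Q1. Q0=[P4,P2] Q1=[P1,P3] Q2=[]
t=6-8: P4@Q0 runs 2, rem=13, quantum used, demote→Q1. Q0=[P2] Q1=[P1,P3,P4] Q2=[]
t=8-10: P2@Q0 runs 2, rem=1, I/O yield, promote→Q0. Q0=[P2] Q1=[P1,P3,P4] Q2=[]
t=10-11: P2@Q0 runs 1, rem=0, completes. Q0=[] Q1=[P1,P3,P4] Q2=[]
t=11-17: P1@Q1 runs 6, rem=5, quantum used, demote→Q2. Q0=[] Q1=[P3,P4] Q2=[P1]
t=17-19: P3@Q1 runs 2, rem=0, completes. Q0=[] Q1=[P4] Q2=[P1]
t=19-25: P4@Q1 runs 6, rem=7, quantum used, demote→Q2. Q0=[] Q1=[] Q2=[P1,P4]
t=25-30: P1@Q2 runs 5, rem=0, completes. Q0=[] Q1=[] Q2=[P4]
t=30-37: P4@Q2 runs 7, rem=0, completes. Q0=[] Q1=[] Q2=[]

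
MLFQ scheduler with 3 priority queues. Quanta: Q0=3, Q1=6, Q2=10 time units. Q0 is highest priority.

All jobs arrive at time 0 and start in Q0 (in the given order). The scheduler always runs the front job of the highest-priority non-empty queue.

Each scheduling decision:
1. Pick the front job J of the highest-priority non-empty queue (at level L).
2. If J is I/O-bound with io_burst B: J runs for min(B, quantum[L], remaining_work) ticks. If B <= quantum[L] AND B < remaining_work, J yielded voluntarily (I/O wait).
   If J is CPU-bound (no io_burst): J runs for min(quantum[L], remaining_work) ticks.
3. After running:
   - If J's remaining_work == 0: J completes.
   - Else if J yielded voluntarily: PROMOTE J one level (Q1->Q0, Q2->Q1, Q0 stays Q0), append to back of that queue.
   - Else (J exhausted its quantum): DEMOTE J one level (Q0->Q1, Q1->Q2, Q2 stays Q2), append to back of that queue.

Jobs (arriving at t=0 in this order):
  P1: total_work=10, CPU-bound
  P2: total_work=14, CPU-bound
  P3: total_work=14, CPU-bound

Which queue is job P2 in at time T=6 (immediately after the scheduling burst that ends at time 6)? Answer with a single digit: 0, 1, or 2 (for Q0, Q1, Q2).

Answer: 1

Derivation:
t=0-3: P1@Q0 runs 3, rem=7, quantum used, demote→Q1. Q0=[P2,P3] Q1=[P1] Q2=[]
t=3-6: P2@Q0 runs 3, rem=11, quantum used, demote→Q1. Q0=[P3] Q1=[P1,P2] Q2=[]
t=6-9: P3@Q0 runs 3, rem=11, quantum used, demote→Q1. Q0=[] Q1=[P1,P2,P3] Q2=[]
t=9-15: P1@Q1 runs 6, rem=1, quantum used, demote→Q2. Q0=[] Q1=[P2,P3] Q2=[P1]
t=15-21: P2@Q1 runs 6, rem=5, quantum used, demote→Q2. Q0=[] Q1=[P3] Q2=[P1,P2]
t=21-27: P3@Q1 runs 6, rem=5, quantum used, demote→Q2. Q0=[] Q1=[] Q2=[P1,P2,P3]
t=27-28: P1@Q2 runs 1, rem=0, completes. Q0=[] Q1=[] Q2=[P2,P3]
t=28-33: P2@Q2 runs 5, rem=0, completes. Q0=[] Q1=[] Q2=[P3]
t=33-38: P3@Q2 runs 5, rem=0, completes. Q0=[] Q1=[] Q2=[]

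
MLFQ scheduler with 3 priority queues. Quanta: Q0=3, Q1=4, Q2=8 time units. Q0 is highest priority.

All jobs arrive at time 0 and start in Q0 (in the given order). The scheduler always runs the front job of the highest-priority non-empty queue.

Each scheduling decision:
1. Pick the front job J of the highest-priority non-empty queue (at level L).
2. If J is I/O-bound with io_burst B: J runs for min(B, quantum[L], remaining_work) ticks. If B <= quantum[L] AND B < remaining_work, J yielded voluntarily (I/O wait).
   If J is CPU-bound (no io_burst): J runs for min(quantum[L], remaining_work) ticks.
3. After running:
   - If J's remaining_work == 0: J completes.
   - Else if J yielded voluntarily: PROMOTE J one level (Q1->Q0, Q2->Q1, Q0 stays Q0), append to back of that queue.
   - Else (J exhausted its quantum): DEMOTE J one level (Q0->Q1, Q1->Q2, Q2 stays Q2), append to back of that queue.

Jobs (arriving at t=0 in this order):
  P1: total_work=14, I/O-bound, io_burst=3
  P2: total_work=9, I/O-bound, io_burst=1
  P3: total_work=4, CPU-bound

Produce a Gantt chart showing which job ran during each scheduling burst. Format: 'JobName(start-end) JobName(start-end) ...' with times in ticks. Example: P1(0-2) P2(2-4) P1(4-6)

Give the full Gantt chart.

t=0-3: P1@Q0 runs 3, rem=11, I/O yield, promote→Q0. Q0=[P2,P3,P1] Q1=[] Q2=[]
t=3-4: P2@Q0 runs 1, rem=8, I/O yield, promote→Q0. Q0=[P3,P1,P2] Q1=[] Q2=[]
t=4-7: P3@Q0 runs 3, rem=1, quantum used, demote→Q1. Q0=[P1,P2] Q1=[P3] Q2=[]
t=7-10: P1@Q0 runs 3, rem=8, I/O yield, promote→Q0. Q0=[P2,P1] Q1=[P3] Q2=[]
t=10-11: P2@Q0 runs 1, rem=7, I/O yield, promote→Q0. Q0=[P1,P2] Q1=[P3] Q2=[]
t=11-14: P1@Q0 runs 3, rem=5, I/O yield, promote→Q0. Q0=[P2,P1] Q1=[P3] Q2=[]
t=14-15: P2@Q0 runs 1, rem=6, I/O yield, promote→Q0. Q0=[P1,P2] Q1=[P3] Q2=[]
t=15-18: P1@Q0 runs 3, rem=2, I/O yield, promote→Q0. Q0=[P2,P1] Q1=[P3] Q2=[]
t=18-19: P2@Q0 runs 1, rem=5, I/O yield, promote→Q0. Q0=[P1,P2] Q1=[P3] Q2=[]
t=19-21: P1@Q0 runs 2, rem=0, completes. Q0=[P2] Q1=[P3] Q2=[]
t=21-22: P2@Q0 runs 1, rem=4, I/O yield, promote→Q0. Q0=[P2] Q1=[P3] Q2=[]
t=22-23: P2@Q0 runs 1, rem=3, I/O yield, promote→Q0. Q0=[P2] Q1=[P3] Q2=[]
t=23-24: P2@Q0 runs 1, rem=2, I/O yield, promote→Q0. Q0=[P2] Q1=[P3] Q2=[]
t=24-25: P2@Q0 runs 1, rem=1, I/O yield, promote→Q0. Q0=[P2] Q1=[P3] Q2=[]
t=25-26: P2@Q0 runs 1, rem=0, completes. Q0=[] Q1=[P3] Q2=[]
t=26-27: P3@Q1 runs 1, rem=0, completes. Q0=[] Q1=[] Q2=[]

Answer: P1(0-3) P2(3-4) P3(4-7) P1(7-10) P2(10-11) P1(11-14) P2(14-15) P1(15-18) P2(18-19) P1(19-21) P2(21-22) P2(22-23) P2(23-24) P2(24-25) P2(25-26) P3(26-27)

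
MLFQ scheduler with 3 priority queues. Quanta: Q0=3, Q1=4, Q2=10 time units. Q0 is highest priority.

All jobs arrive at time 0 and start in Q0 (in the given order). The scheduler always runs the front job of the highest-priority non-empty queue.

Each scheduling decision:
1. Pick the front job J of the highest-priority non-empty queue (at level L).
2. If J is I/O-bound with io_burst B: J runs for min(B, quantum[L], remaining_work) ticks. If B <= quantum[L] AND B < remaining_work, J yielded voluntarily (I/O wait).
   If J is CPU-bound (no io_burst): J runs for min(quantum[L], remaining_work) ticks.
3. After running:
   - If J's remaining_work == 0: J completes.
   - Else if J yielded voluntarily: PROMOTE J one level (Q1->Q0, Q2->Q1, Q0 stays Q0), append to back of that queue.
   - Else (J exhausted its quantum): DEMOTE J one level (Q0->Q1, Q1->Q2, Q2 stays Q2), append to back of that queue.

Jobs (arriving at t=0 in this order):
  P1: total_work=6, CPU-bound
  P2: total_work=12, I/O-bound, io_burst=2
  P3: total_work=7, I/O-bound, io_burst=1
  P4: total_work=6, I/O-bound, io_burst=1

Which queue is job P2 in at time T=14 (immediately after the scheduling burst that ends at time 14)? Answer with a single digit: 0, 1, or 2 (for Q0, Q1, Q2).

Answer: 0

Derivation:
t=0-3: P1@Q0 runs 3, rem=3, quantum used, demote→Q1. Q0=[P2,P3,P4] Q1=[P1] Q2=[]
t=3-5: P2@Q0 runs 2, rem=10, I/O yield, promote→Q0. Q0=[P3,P4,P2] Q1=[P1] Q2=[]
t=5-6: P3@Q0 runs 1, rem=6, I/O yield, promote→Q0. Q0=[P4,P2,P3] Q1=[P1] Q2=[]
t=6-7: P4@Q0 runs 1, rem=5, I/O yield, promote→Q0. Q0=[P2,P3,P4] Q1=[P1] Q2=[]
t=7-9: P2@Q0 runs 2, rem=8, I/O yield, promote→Q0. Q0=[P3,P4,P2] Q1=[P1] Q2=[]
t=9-10: P3@Q0 runs 1, rem=5, I/O yield, promote→Q0. Q0=[P4,P2,P3] Q1=[P1] Q2=[]
t=10-11: P4@Q0 runs 1, rem=4, I/O yield, promote→Q0. Q0=[P2,P3,P4] Q1=[P1] Q2=[]
t=11-13: P2@Q0 runs 2, rem=6, I/O yield, promote→Q0. Q0=[P3,P4,P2] Q1=[P1] Q2=[]
t=13-14: P3@Q0 runs 1, rem=4, I/O yield, promote→Q0. Q0=[P4,P2,P3] Q1=[P1] Q2=[]
t=14-15: P4@Q0 runs 1, rem=3, I/O yield, promote→Q0. Q0=[P2,P3,P4] Q1=[P1] Q2=[]
t=15-17: P2@Q0 runs 2, rem=4, I/O yield, promote→Q0. Q0=[P3,P4,P2] Q1=[P1] Q2=[]
t=17-18: P3@Q0 runs 1, rem=3, I/O yield, promote→Q0. Q0=[P4,P2,P3] Q1=[P1] Q2=[]
t=18-19: P4@Q0 runs 1, rem=2, I/O yield, promote→Q0. Q0=[P2,P3,P4] Q1=[P1] Q2=[]
t=19-21: P2@Q0 runs 2, rem=2, I/O yield, promote→Q0. Q0=[P3,P4,P2] Q1=[P1] Q2=[]
t=21-22: P3@Q0 runs 1, rem=2, I/O yield, promote→Q0. Q0=[P4,P2,P3] Q1=[P1] Q2=[]
t=22-23: P4@Q0 runs 1, rem=1, I/O yield, promote→Q0. Q0=[P2,P3,P4] Q1=[P1] Q2=[]
t=23-25: P2@Q0 runs 2, rem=0, completes. Q0=[P3,P4] Q1=[P1] Q2=[]
t=25-26: P3@Q0 runs 1, rem=1, I/O yield, promote→Q0. Q0=[P4,P3] Q1=[P1] Q2=[]
t=26-27: P4@Q0 runs 1, rem=0, completes. Q0=[P3] Q1=[P1] Q2=[]
t=27-28: P3@Q0 runs 1, rem=0, completes. Q0=[] Q1=[P1] Q2=[]
t=28-31: P1@Q1 runs 3, rem=0, completes. Q0=[] Q1=[] Q2=[]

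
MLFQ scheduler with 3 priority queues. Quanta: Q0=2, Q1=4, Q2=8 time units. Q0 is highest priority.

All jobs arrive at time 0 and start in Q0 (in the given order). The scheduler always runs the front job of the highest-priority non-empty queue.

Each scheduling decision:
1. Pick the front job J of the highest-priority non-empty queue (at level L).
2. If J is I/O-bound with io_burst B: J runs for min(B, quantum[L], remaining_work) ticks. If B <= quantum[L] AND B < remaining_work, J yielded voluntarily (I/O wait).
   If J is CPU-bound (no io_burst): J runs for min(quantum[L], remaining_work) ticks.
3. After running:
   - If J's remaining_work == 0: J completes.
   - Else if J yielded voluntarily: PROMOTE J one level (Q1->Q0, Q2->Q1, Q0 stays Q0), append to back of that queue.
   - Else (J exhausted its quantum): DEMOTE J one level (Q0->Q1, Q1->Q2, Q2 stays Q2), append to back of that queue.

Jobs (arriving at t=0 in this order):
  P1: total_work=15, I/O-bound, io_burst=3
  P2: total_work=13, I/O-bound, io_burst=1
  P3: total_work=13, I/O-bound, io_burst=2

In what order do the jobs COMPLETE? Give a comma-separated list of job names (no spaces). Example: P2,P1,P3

t=0-2: P1@Q0 runs 2, rem=13, quantum used, demote→Q1. Q0=[P2,P3] Q1=[P1] Q2=[]
t=2-3: P2@Q0 runs 1, rem=12, I/O yield, promote→Q0. Q0=[P3,P2] Q1=[P1] Q2=[]
t=3-5: P3@Q0 runs 2, rem=11, I/O yield, promote→Q0. Q0=[P2,P3] Q1=[P1] Q2=[]
t=5-6: P2@Q0 runs 1, rem=11, I/O yield, promote→Q0. Q0=[P3,P2] Q1=[P1] Q2=[]
t=6-8: P3@Q0 runs 2, rem=9, I/O yield, promote→Q0. Q0=[P2,P3] Q1=[P1] Q2=[]
t=8-9: P2@Q0 runs 1, rem=10, I/O yield, promote→Q0. Q0=[P3,P2] Q1=[P1] Q2=[]
t=9-11: P3@Q0 runs 2, rem=7, I/O yield, promote→Q0. Q0=[P2,P3] Q1=[P1] Q2=[]
t=11-12: P2@Q0 runs 1, rem=9, I/O yield, promote→Q0. Q0=[P3,P2] Q1=[P1] Q2=[]
t=12-14: P3@Q0 runs 2, rem=5, I/O yield, promote→Q0. Q0=[P2,P3] Q1=[P1] Q2=[]
t=14-15: P2@Q0 runs 1, rem=8, I/O yield, promote→Q0. Q0=[P3,P2] Q1=[P1] Q2=[]
t=15-17: P3@Q0 runs 2, rem=3, I/O yield, promote→Q0. Q0=[P2,P3] Q1=[P1] Q2=[]
t=17-18: P2@Q0 runs 1, rem=7, I/O yield, promote→Q0. Q0=[P3,P2] Q1=[P1] Q2=[]
t=18-20: P3@Q0 runs 2, rem=1, I/O yield, promote→Q0. Q0=[P2,P3] Q1=[P1] Q2=[]
t=20-21: P2@Q0 runs 1, rem=6, I/O yield, promote→Q0. Q0=[P3,P2] Q1=[P1] Q2=[]
t=21-22: P3@Q0 runs 1, rem=0, completes. Q0=[P2] Q1=[P1] Q2=[]
t=22-23: P2@Q0 runs 1, rem=5, I/O yield, promote→Q0. Q0=[P2] Q1=[P1] Q2=[]
t=23-24: P2@Q0 runs 1, rem=4, I/O yield, promote→Q0. Q0=[P2] Q1=[P1] Q2=[]
t=24-25: P2@Q0 runs 1, rem=3, I/O yield, promote→Q0. Q0=[P2] Q1=[P1] Q2=[]
t=25-26: P2@Q0 runs 1, rem=2, I/O yield, promote→Q0. Q0=[P2] Q1=[P1] Q2=[]
t=26-27: P2@Q0 runs 1, rem=1, I/O yield, promote→Q0. Q0=[P2] Q1=[P1] Q2=[]
t=27-28: P2@Q0 runs 1, rem=0, completes. Q0=[] Q1=[P1] Q2=[]
t=28-31: P1@Q1 runs 3, rem=10, I/O yield, promote→Q0. Q0=[P1] Q1=[] Q2=[]
t=31-33: P1@Q0 runs 2, rem=8, quantum used, demote→Q1. Q0=[] Q1=[P1] Q2=[]
t=33-36: P1@Q1 runs 3, rem=5, I/O yield, promote→Q0. Q0=[P1] Q1=[] Q2=[]
t=36-38: P1@Q0 runs 2, rem=3, quantum used, demote→Q1. Q0=[] Q1=[P1] Q2=[]
t=38-41: P1@Q1 runs 3, rem=0, completes. Q0=[] Q1=[] Q2=[]

Answer: P3,P2,P1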